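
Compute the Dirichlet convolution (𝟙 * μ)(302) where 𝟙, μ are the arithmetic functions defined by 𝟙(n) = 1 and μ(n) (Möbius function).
(𝟙 * μ)(302) = 0

Divisors of 302: [1, 2, 151, 302]. For each d | 302:
  d = 1: 𝟙(1) · μ(302/1) = 1 · 1 = 1
  d = 2: 𝟙(2) · μ(302/2) = 1 · -1 = -1
  d = 151: 𝟙(151) · μ(302/151) = 1 · -1 = -1
  d = 302: 𝟙(302) · μ(302/302) = 1 · 1 = 1
Summing: (𝟙 * μ)(302) = 1 + -1 + -1 + 1 = 0.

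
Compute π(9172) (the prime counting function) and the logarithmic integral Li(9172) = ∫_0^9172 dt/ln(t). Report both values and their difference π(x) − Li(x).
π(9172) = 1136;  Li(9172) ≈ 1155.82;  π(x) − Li(x) ≈ -19.82.

Direct count of primes ≤ 9172 gives π(9172) = 1136. Numerical evaluation of the logarithmic integral gives Li(9172) ≈ 1155.82. The difference π(x) − Li(x) ≈ -19.82 is typically negative for small/moderate x (Li(x) overestimates), though Littlewood's theorem shows this sign changes infinitely often.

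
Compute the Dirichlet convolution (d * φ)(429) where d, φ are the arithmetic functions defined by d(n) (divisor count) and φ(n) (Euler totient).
(d * φ)(429) = 672

Divisors of 429: [1, 3, 11, 13, 33, 39, 143, 429]. For each d | 429:
  d = 1: d(1) · φ(429/1) = 1 · 240 = 240
  d = 3: d(3) · φ(429/3) = 2 · 120 = 240
  d = 11: d(11) · φ(429/11) = 2 · 24 = 48
  d = 13: d(13) · φ(429/13) = 2 · 20 = 40
  d = 33: d(33) · φ(429/33) = 4 · 12 = 48
  d = 39: d(39) · φ(429/39) = 4 · 10 = 40
  d = 143: d(143) · φ(429/143) = 4 · 2 = 8
  d = 429: d(429) · φ(429/429) = 8 · 1 = 8
Summing: (d * φ)(429) = 240 + 240 + 48 + 40 + 48 + 40 + 8 + 8 = 672.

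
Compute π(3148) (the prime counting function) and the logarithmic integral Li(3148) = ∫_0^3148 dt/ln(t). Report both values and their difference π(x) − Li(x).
π(3148) = 446;  Li(3148) ≈ 461.19;  π(x) − Li(x) ≈ -15.19.

Direct count of primes ≤ 3148 gives π(3148) = 446. Numerical evaluation of the logarithmic integral gives Li(3148) ≈ 461.19. The difference π(x) − Li(x) ≈ -15.19 is typically negative for small/moderate x (Li(x) overestimates), though Littlewood's theorem shows this sign changes infinitely often.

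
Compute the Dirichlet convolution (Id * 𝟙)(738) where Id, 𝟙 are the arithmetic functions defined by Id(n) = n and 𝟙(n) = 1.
(Id * 𝟙)(738) = 1638

Divisors of 738: [1, 2, 3, 6, 9, 18, 41, 82, 123, 246, 369, 738]. For each d | 738:
  d = 1: Id(1) · 𝟙(738/1) = 1 · 1 = 1
  d = 2: Id(2) · 𝟙(738/2) = 2 · 1 = 2
  d = 3: Id(3) · 𝟙(738/3) = 3 · 1 = 3
  d = 6: Id(6) · 𝟙(738/6) = 6 · 1 = 6
  d = 9: Id(9) · 𝟙(738/9) = 9 · 1 = 9
  d = 18: Id(18) · 𝟙(738/18) = 18 · 1 = 18
  d = 41: Id(41) · 𝟙(738/41) = 41 · 1 = 41
  d = 82: Id(82) · 𝟙(738/82) = 82 · 1 = 82
  d = 123: Id(123) · 𝟙(738/123) = 123 · 1 = 123
  d = 246: Id(246) · 𝟙(738/246) = 246 · 1 = 246
  d = 369: Id(369) · 𝟙(738/369) = 369 · 1 = 369
  d = 738: Id(738) · 𝟙(738/738) = 738 · 1 = 738
Summing: (Id * 𝟙)(738) = 1 + 2 + 3 + 6 + 9 + 18 + 41 + 82 + 123 + 246 + 369 + 738 = 1638.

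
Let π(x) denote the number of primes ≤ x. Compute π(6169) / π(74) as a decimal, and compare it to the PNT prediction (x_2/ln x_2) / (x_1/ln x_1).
π(6169)/π(74) = 803/21 ≈ 38.2381;  PNT prediction ≈ 41.1133.

π(74) = 21 and π(6169) = 803, so π(6169)/π(74) ≈ 38.2381. The PNT-predicted ratio is (6169/ln(6169)) / (74/ln(74)) ≈ 41.1133. The two agree to within a few percent, as expected.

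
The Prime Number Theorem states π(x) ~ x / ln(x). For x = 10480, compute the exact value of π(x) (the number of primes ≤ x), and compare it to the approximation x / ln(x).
π(10480) = 1282;  x/ln(x) ≈ 1132.09;  relative error ≈ 11.69%.

Directly count primes up to 10480: π(10480) = 1282. The PNT approximation gives 10480/ln(10480) ≈ 10480/9.25722 ≈ 1132.09. Relative error (π(x) − x/ln(x)) / π(x) ≈ 11.69%; the approximation is known to undercount slightly (Li(x) is a better estimate).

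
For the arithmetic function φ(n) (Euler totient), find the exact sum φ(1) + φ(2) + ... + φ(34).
Σ_{n ≤ 34} φ(n) = 360

Compute φ(n) for each 1 ≤ n ≤ 34: φ(1) = 1, φ(2) = 1, φ(3) = 2, φ(4) = 2, φ(5) = 4, φ(6) = 2, φ(7) = 6, φ(8) = 4, φ(9) = 6, φ(10) = 4, φ(11) = 10, φ(12) = 4, φ(13) = 12, φ(14) = 6, φ(15) = 8, φ(16) = 8, φ(17) = 16, φ(18) = 6, φ(19) = 18, φ(20) = 8, φ(21) = 12, φ(22) = 10, φ(23) = 22, φ(24) = 8, φ(25) = 20, φ(26) = 12, φ(27) = 18, φ(28) = 12, φ(29) = 28, φ(30) = 8, φ(31) = 30, φ(32) = 16, φ(33) = 20, φ(34) = 16. Summing all 34 values: 360. (Average order: Σ_{n ≤ x} φ(n) ~ (3/π²) x². For x = 34, (3/π²)·34² ≈ 351.38.)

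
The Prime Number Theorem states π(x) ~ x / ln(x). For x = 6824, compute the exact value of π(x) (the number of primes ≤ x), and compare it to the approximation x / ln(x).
π(6824) = 877;  x/ln(x) ≈ 772.98;  relative error ≈ 11.86%.

Directly count primes up to 6824: π(6824) = 877. The PNT approximation gives 6824/ln(6824) ≈ 6824/8.82820 ≈ 772.98. Relative error (π(x) − x/ln(x)) / π(x) ≈ 11.86%; the approximation is known to undercount slightly (Li(x) is a better estimate).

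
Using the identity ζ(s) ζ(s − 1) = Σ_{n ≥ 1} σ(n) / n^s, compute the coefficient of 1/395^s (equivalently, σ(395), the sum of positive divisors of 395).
σ(395) = 480

In the product (Σ m^0/m^s)(Σ k / k^s) = Σ (Σ_{d | n} d) / n^s, the coefficient of 1/n^s is σ(n) = Σ_{d | n} d. For n = 395, divisors are [1, 5, 79, 395]; summing: σ(395) = 480.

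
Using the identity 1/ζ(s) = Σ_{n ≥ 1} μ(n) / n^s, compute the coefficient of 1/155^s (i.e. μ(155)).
μ(155) = 1

Factor n = 155 = 5 · 31. μ(n) = 0 if any exponent ≥ 2 (not squarefree); otherwise μ(n) = (−1)^{ω(n)} where ω(n) is the number of distinct prime factors. Applying: μ(155) = 1.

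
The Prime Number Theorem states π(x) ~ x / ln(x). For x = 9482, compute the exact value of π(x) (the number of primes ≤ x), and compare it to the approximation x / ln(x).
π(9482) = 1175;  x/ln(x) ≈ 1035.47;  relative error ≈ 11.87%.

Directly count primes up to 9482: π(9482) = 1175. The PNT approximation gives 9482/ln(9482) ≈ 9482/9.15715 ≈ 1035.47. Relative error (π(x) − x/ln(x)) / π(x) ≈ 11.87%; the approximation is known to undercount slightly (Li(x) is a better estimate).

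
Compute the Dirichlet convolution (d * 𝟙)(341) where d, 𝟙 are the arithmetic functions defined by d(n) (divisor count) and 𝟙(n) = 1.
(d * 𝟙)(341) = 9

Divisors of 341: [1, 11, 31, 341]. For each d | 341:
  d = 1: d(1) · 𝟙(341/1) = 1 · 1 = 1
  d = 11: d(11) · 𝟙(341/11) = 2 · 1 = 2
  d = 31: d(31) · 𝟙(341/31) = 2 · 1 = 2
  d = 341: d(341) · 𝟙(341/341) = 4 · 1 = 4
Summing: (d * 𝟙)(341) = 1 + 2 + 2 + 4 = 9.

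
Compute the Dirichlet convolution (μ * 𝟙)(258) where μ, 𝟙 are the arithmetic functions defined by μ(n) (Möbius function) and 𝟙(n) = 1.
(μ * 𝟙)(258) = 0

Divisors of 258: [1, 2, 3, 6, 43, 86, 129, 258]. For each d | 258:
  d = 1: μ(1) · 𝟙(258/1) = 1 · 1 = 1
  d = 2: μ(2) · 𝟙(258/2) = -1 · 1 = -1
  d = 3: μ(3) · 𝟙(258/3) = -1 · 1 = -1
  d = 6: μ(6) · 𝟙(258/6) = 1 · 1 = 1
  d = 43: μ(43) · 𝟙(258/43) = -1 · 1 = -1
  d = 86: μ(86) · 𝟙(258/86) = 1 · 1 = 1
  d = 129: μ(129) · 𝟙(258/129) = 1 · 1 = 1
  d = 258: μ(258) · 𝟙(258/258) = -1 · 1 = -1
Summing: (μ * 𝟙)(258) = 1 + -1 + -1 + 1 + -1 + 1 + 1 + -1 = 0.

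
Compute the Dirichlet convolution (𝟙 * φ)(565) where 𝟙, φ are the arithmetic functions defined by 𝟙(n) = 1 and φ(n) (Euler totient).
(𝟙 * φ)(565) = 565

Divisors of 565: [1, 5, 113, 565]. For each d | 565:
  d = 1: 𝟙(1) · φ(565/1) = 1 · 448 = 448
  d = 5: 𝟙(5) · φ(565/5) = 1 · 112 = 112
  d = 113: 𝟙(113) · φ(565/113) = 1 · 4 = 4
  d = 565: 𝟙(565) · φ(565/565) = 1 · 1 = 1
Summing: (𝟙 * φ)(565) = 448 + 112 + 4 + 1 = 565.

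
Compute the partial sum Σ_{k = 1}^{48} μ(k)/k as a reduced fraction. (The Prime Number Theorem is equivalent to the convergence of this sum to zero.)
Σ μ(k)/k = -12611493192339623/614889782588491410

Values of μ(k) for 1 ≤ k ≤ 48: μ(1) = 1, μ(2) = -1, μ(3) = -1, μ(5) = -1, μ(6) = 1, μ(7) = -1, μ(10) = 1, μ(11) = -1, μ(13) = -1, μ(14) = 1, μ(15) = 1, μ(17) = -1, μ(19) = -1, μ(21) = 1, μ(22) = 1, μ(23) = -1, μ(26) = 1, μ(29) = -1, μ(30) = -1, μ(31) = -1, μ(33) = 1, μ(34) = 1, μ(35) = 1, μ(37) = -1, μ(38) = 1, μ(39) = 1, μ(41) = -1, μ(42) = -1, μ(43) = -1, μ(46) = 1, μ(47) = -1, with μ = 0 on non-squarefree integers. Summing μ(k)/k for k where μ(k) ≠ 0 gives -12611493192339623/614889782588491410 ≈ -0.0205. (PNT ⟺ this sum → 0 as n → ∞.)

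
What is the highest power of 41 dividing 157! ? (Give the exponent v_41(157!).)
v_41(157!) = 3

Legendre's formula: v_p(n!) = Σ_{k ≥ 1} ⌊n / p^k⌋. For p = 41, n = 157, the terms are:
  ⌊157/41^1⌋ = ⌊157/41⌋ = 3
(the next term ⌊157/41^2⌋ = 0, terminating the sum). Summing: v_41(157!) = 3 = 3.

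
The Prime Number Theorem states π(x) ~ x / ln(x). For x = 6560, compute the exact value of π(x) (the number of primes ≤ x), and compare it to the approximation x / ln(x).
π(6560) = 847;  x/ln(x) ≈ 746.41;  relative error ≈ 11.88%.

Directly count primes up to 6560: π(6560) = 847. The PNT approximation gives 6560/ln(6560) ≈ 6560/8.78875 ≈ 746.41. Relative error (π(x) − x/ln(x)) / π(x) ≈ 11.88%; the approximation is known to undercount slightly (Li(x) is a better estimate).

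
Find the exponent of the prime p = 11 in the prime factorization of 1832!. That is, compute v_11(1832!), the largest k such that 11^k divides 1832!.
v_11(1832!) = 182

Legendre's formula: v_p(n!) = Σ_{k ≥ 1} ⌊n / p^k⌋. For p = 11, n = 1832, the terms are:
  ⌊1832/11^1⌋ = ⌊1832/11⌋ = 166
  ⌊1832/11^2⌋ = ⌊1832/121⌋ = 15
  ⌊1832/11^3⌋ = ⌊1832/1331⌋ = 1
(the next term ⌊1832/11^4⌋ = 0, terminating the sum). Summing: v_11(1832!) = 166 + 15 + 1 = 182.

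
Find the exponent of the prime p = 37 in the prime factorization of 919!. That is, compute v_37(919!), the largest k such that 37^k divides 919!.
v_37(919!) = 24

Legendre's formula: v_p(n!) = Σ_{k ≥ 1} ⌊n / p^k⌋. For p = 37, n = 919, the terms are:
  ⌊919/37^1⌋ = ⌊919/37⌋ = 24
(the next term ⌊919/37^2⌋ = 0, terminating the sum). Summing: v_37(919!) = 24 = 24.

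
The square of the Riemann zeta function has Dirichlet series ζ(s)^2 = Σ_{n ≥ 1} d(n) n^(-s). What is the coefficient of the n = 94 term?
d(94) = 4

ζ(s)^2 = (Σ 1/m^s)(Σ 1/k^s). The coefficient of 1/n^s in the product is the number of ordered pairs (m, k) with mk = n, which equals d(n). For n = 94, divisors are [1, 2, 47, 94], so d(94) = 4.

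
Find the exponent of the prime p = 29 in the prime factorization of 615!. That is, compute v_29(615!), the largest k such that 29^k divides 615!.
v_29(615!) = 21

Legendre's formula: v_p(n!) = Σ_{k ≥ 1} ⌊n / p^k⌋. For p = 29, n = 615, the terms are:
  ⌊615/29^1⌋ = ⌊615/29⌋ = 21
(the next term ⌊615/29^2⌋ = 0, terminating the sum). Summing: v_29(615!) = 21 = 21.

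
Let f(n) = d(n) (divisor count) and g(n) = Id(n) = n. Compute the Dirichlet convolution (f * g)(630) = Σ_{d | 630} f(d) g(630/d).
(d * Id)(630) = 4536

Divisors of 630: [1, 2, 3, 5, 6, 7, 9, 10, 14, 15, 18, 21, 30, 35, 42, 45, 63, 70, 90, 105, 126, 210, 315, 630]. For each d | 630:
  d = 1: d(1) · Id(630/1) = 1 · 630 = 630
  d = 2: d(2) · Id(630/2) = 2 · 315 = 630
  d = 3: d(3) · Id(630/3) = 2 · 210 = 420
  d = 5: d(5) · Id(630/5) = 2 · 126 = 252
  d = 6: d(6) · Id(630/6) = 4 · 105 = 420
  d = 7: d(7) · Id(630/7) = 2 · 90 = 180
  d = 9: d(9) · Id(630/9) = 3 · 70 = 210
  d = 10: d(10) · Id(630/10) = 4 · 63 = 252
  d = 14: d(14) · Id(630/14) = 4 · 45 = 180
  d = 15: d(15) · Id(630/15) = 4 · 42 = 168
  d = 18: d(18) · Id(630/18) = 6 · 35 = 210
  d = 21: d(21) · Id(630/21) = 4 · 30 = 120
  d = 30: d(30) · Id(630/30) = 8 · 21 = 168
  d = 35: d(35) · Id(630/35) = 4 · 18 = 72
  d = 42: d(42) · Id(630/42) = 8 · 15 = 120
  d = 45: d(45) · Id(630/45) = 6 · 14 = 84
  d = 63: d(63) · Id(630/63) = 6 · 10 = 60
  d = 70: d(70) · Id(630/70) = 8 · 9 = 72
  d = 90: d(90) · Id(630/90) = 12 · 7 = 84
  d = 105: d(105) · Id(630/105) = 8 · 6 = 48
  d = 126: d(126) · Id(630/126) = 12 · 5 = 60
  d = 210: d(210) · Id(630/210) = 16 · 3 = 48
  d = 315: d(315) · Id(630/315) = 12 · 2 = 24
  d = 630: d(630) · Id(630/630) = 24 · 1 = 24
Summing: (d * Id)(630) = 630 + 630 + 420 + 252 + 420 + 180 + 210 + 252 + 180 + 168 + 210 + 120 + 168 + 72 + 120 + 84 + 60 + 72 + 84 + 48 + 60 + 48 + 24 + 24 = 4536.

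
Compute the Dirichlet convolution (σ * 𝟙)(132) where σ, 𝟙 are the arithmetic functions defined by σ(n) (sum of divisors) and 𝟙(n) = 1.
(σ * 𝟙)(132) = 715

Divisors of 132: [1, 2, 3, 4, 6, 11, 12, 22, 33, 44, 66, 132]. For each d | 132:
  d = 1: σ(1) · 𝟙(132/1) = 1 · 1 = 1
  d = 2: σ(2) · 𝟙(132/2) = 3 · 1 = 3
  d = 3: σ(3) · 𝟙(132/3) = 4 · 1 = 4
  d = 4: σ(4) · 𝟙(132/4) = 7 · 1 = 7
  d = 6: σ(6) · 𝟙(132/6) = 12 · 1 = 12
  d = 11: σ(11) · 𝟙(132/11) = 12 · 1 = 12
  d = 12: σ(12) · 𝟙(132/12) = 28 · 1 = 28
  d = 22: σ(22) · 𝟙(132/22) = 36 · 1 = 36
  d = 33: σ(33) · 𝟙(132/33) = 48 · 1 = 48
  d = 44: σ(44) · 𝟙(132/44) = 84 · 1 = 84
  d = 66: σ(66) · 𝟙(132/66) = 144 · 1 = 144
  d = 132: σ(132) · 𝟙(132/132) = 336 · 1 = 336
Summing: (σ * 𝟙)(132) = 1 + 3 + 4 + 7 + 12 + 12 + 28 + 36 + 48 + 84 + 144 + 336 = 715.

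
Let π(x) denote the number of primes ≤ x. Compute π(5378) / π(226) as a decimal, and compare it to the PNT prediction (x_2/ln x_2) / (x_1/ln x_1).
π(5378)/π(226) = 708/48 ≈ 14.7500;  PNT prediction ≈ 15.0161.

π(226) = 48 and π(5378) = 708, so π(5378)/π(226) ≈ 14.7500. The PNT-predicted ratio is (5378/ln(5378)) / (226/ln(226)) ≈ 15.0161. The two agree to within a few percent, as expected.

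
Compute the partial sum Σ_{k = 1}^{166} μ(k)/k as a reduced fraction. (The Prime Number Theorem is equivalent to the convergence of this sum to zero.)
Σ μ(k)/k = 37147735201867736136071528218126880862180532757536149798011737/2883076109987975829511815017668067153282692007803033159928034405

Values of μ(k) for 1 ≤ k ≤ 166: μ(1) = 1, μ(2) = -1, μ(3) = -1, μ(5) = -1, μ(6) = 1, μ(7) = -1, μ(10) = 1, μ(11) = -1, μ(13) = -1, μ(14) = 1, μ(15) = 1, μ(17) = -1, μ(19) = -1, μ(21) = 1, μ(22) = 1, μ(23) = -1, μ(26) = 1, μ(29) = -1, μ(30) = -1, μ(31) = -1, μ(33) = 1, μ(34) = 1, μ(35) = 1, μ(37) = -1, μ(38) = 1, μ(39) = 1, μ(41) = -1, μ(42) = -1, μ(43) = -1, μ(46) = 1, μ(47) = -1, μ(51) = 1, μ(53) = -1, μ(55) = 1, μ(57) = 1, μ(58) = 1, μ(59) = -1, μ(61) = -1, μ(62) = 1, μ(65) = 1, μ(66) = -1, μ(67) = -1, μ(69) = 1, μ(70) = -1, μ(71) = -1, μ(73) = -1, μ(74) = 1, μ(77) = 1, μ(78) = -1, μ(79) = -1, μ(82) = 1, μ(83) = -1, μ(85) = 1, μ(86) = 1, μ(87) = 1, μ(89) = -1, μ(91) = 1, μ(93) = 1, μ(94) = 1, μ(95) = 1, μ(97) = -1, μ(101) = -1, μ(102) = -1, μ(103) = -1, μ(105) = -1, μ(106) = 1, μ(107) = -1, μ(109) = -1, μ(110) = -1, μ(111) = 1, μ(113) = -1, μ(114) = -1, μ(115) = 1, μ(118) = 1, μ(119) = 1, μ(122) = 1, μ(123) = 1, μ(127) = -1, μ(129) = 1, μ(130) = -1, μ(131) = -1, μ(133) = 1, μ(134) = 1, μ(137) = -1, μ(138) = -1, μ(139) = -1, μ(141) = 1, μ(142) = 1, μ(143) = 1, μ(145) = 1, μ(146) = 1, μ(149) = -1, μ(151) = -1, μ(154) = -1, μ(155) = 1, μ(157) = -1, μ(158) = 1, μ(159) = 1, μ(161) = 1, μ(163) = -1, μ(165) = -1, μ(166) = 1, with μ = 0 on non-squarefree integers. Summing μ(k)/k for k where μ(k) ≠ 0 gives 37147735201867736136071528218126880862180532757536149798011737/2883076109987975829511815017668067153282692007803033159928034405 ≈ 0.0129. (PNT ⟺ this sum → 0 as n → ∞.)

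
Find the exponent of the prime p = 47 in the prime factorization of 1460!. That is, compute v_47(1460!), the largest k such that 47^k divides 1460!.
v_47(1460!) = 31

Legendre's formula: v_p(n!) = Σ_{k ≥ 1} ⌊n / p^k⌋. For p = 47, n = 1460, the terms are:
  ⌊1460/47^1⌋ = ⌊1460/47⌋ = 31
(the next term ⌊1460/47^2⌋ = 0, terminating the sum). Summing: v_47(1460!) = 31 = 31.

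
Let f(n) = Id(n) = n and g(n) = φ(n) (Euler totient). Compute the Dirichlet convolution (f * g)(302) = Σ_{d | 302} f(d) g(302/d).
(Id * φ)(302) = 903

Divisors of 302: [1, 2, 151, 302]. For each d | 302:
  d = 1: Id(1) · φ(302/1) = 1 · 150 = 150
  d = 2: Id(2) · φ(302/2) = 2 · 150 = 300
  d = 151: Id(151) · φ(302/151) = 151 · 1 = 151
  d = 302: Id(302) · φ(302/302) = 302 · 1 = 302
Summing: (Id * φ)(302) = 150 + 300 + 151 + 302 = 903.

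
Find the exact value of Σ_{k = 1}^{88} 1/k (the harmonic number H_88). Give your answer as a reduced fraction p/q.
H_88 = 40866521918642154860585199122889549709/8076030954443701744994070304101969600

Direct summation: H_88 = 1 + 1/2 + ... + 1/88. The least common denominator is lcm(1, ..., 88) = 8076030954443701744994070304101969600; over this denominator the numerator is 8076030954443701744994070304101969600 + 4038015477221850872497035152050984800 + 2692010318147900581664690101367323200 + 2019007738610925436248517576025492400 + 1615206190888740348998814060820393920 + 1346005159073950290832345050683661600 + 1153718707777671677856295757728852800 + 1009503869305462718124258788012746200 + 897336772715966860554896700455774400 + 807603095444370174499407030410196960 + 734184632222154704090370027645633600 + 673002579536975145416172525341830800 + 621233150341823211153390023392459200 + 576859353888835838928147878864426400 + 538402063629580116332938020273464640 + 504751934652731359062129394006373100 + 475060644379041279117298253182468800 + 448668386357983430277448350227887200 + 425054260760194828683898437057998400 + 403801547722185087249703515205098480 + 384572902592557225952098585909617600 + 367092316111077352045185013822816800 + 351131780627987032391046534960955200 + 336501289768487572708086262670915400 + 323041238177748069799762812164078784 + 310616575170911605576695011696229600 + 299112257571988953518298900151924800 + 288429676944417919464073939432213200 + 278483826015300060172209320831102400 + 269201031814790058166469010136732320 + 260517127562700056290131300132321600 + 252375967326365679531064697003186550 + 244728210740718234696790009215211200 + 237530322189520639558649126591234400 + 230743741555534335571259151545770560 + 224334193178991715138724175113943600 + 218271106876856803918758656867620800 + 212527130380097414341949218528999200 + 207077716780607737051130007797486400 + 201900773861092543624851757602549240 + 196976364742529310853513909856145600 + 192286451296278612976049292954808800 + 187814673359155854534745821025627200 + 183546158055538676022592506911408400 + 179467354543193372110979340091154880 + 175565890313993516195523267480477600 + 171830445839227696702001495831956800 + 168250644884243786354043131335457700 + 164816958253953096836613679675550400 + 161520619088874034899881406082039392 + 158353548126347093039099417727489600 + 155308287585455802788347505848114800 + 152377942536673617830076798190603200 + 149556128785994476759149450075962400 + 146836926444430940818074005529126720 + 144214838472208959732036969716106600 + 141684753586731609561299479019332800 + 139241913007650030086104660415551200 + 136881880583791554999899496679694400 + 134600515907395029083234505068366160 + 132393950072847569590066726296753600 + 130258563781350028145065650066160800 + 128190967530852408650699528636539200 + 126187983663182839765532348501593275 + 124246630068364642230678004678491840 + 122364105370359117348395004607605600 + 120537775439458234999911497076148800 + 118765161094760319779324563295617200 + 117043926875995677463682178320318400 + 115371870777767167785629575772885280 + 113746914851319742887240426818337600 + 112167096589495857569362087556971800 + 110630561019776736232795483617835200 + 109135553438428401959379328433810400 + 107680412725916023266587604054692928 + 106263565190048707170974609264499600 + 104883518888879243441481432520804800 + 103538858390303868525565003898743200 + 102228239929667110696127472203822400 + 100950386930546271812425878801274620 + 99704085857329651172766300050641600 + 98488182371264655426756954928072800 + 97301577764381948734868316916891200 + 96143225648139306488024646477404400 + 95012128875808255823459650636493760 + 93907336679577927267372910512813600 + 92827942005100020057403106943700800 + 91773079027769338011296253455704200 = 40866521918642154860585199122889549709, so H_88 = 40866521918642154860585199122889549709/8076030954443701744994070304101969600 (already in lowest terms) ≈ 5.06022. (The PNT-adjacent estimate ln(88) + γ ≈ 5.05455 matches within O(1/n).)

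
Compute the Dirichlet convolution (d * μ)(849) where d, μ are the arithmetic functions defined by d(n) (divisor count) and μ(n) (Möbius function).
(d * μ)(849) = 1

Divisors of 849: [1, 3, 283, 849]. For each d | 849:
  d = 1: d(1) · μ(849/1) = 1 · 1 = 1
  d = 3: d(3) · μ(849/3) = 2 · -1 = -2
  d = 283: d(283) · μ(849/283) = 2 · -1 = -2
  d = 849: d(849) · μ(849/849) = 4 · 1 = 4
Summing: (d * μ)(849) = 1 + -2 + -2 + 4 = 1.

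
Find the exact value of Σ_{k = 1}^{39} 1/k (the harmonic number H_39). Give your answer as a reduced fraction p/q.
H_39 = 2066035355155033/485721041551200

Direct summation: H_39 = 1 + 1/2 + ... + 1/39. The least common denominator is lcm(1, ..., 39) = 5342931457063200; over this denominator the numerator is 5342931457063200 + 2671465728531600 + 1780977152354400 + 1335732864265800 + 1068586291412640 + 890488576177200 + 763275922437600 + 667866432132900 + 593659050784800 + 534293145706320 + 485721041551200 + 445244288088600 + 410994727466400 + 381637961218800 + 356195430470880 + 333933216066450 + 314290085709600 + 296829525392400 + 281206918792800 + 267146572853160 + 254425307479200 + 242860520775600 + 232301367698400 + 222622144044300 + 213717258282528 + 205497363733200 + 197886350261600 + 190818980609400 + 184239015760800 + 178097715235440 + 172352627647200 + 166966608033225 + 161907013850400 + 157145042854800 + 152655184487520 + 148414762696200 + 144403552893600 + 140603459396400 + 136998242488800 = 22726388906705363, so H_39 = 22726388906705363/5342931457063200; reducing by gcd(22726388906705363, 5342931457063200) = 11 gives 2066035355155033/485721041551200 ≈ 4.25354. (The PNT-adjacent estimate ln(39) + γ ≈ 4.24078 matches within O(1/n).)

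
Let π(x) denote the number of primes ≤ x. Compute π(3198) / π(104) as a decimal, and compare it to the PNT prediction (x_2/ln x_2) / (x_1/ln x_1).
π(3198)/π(104) = 452/27 ≈ 16.7407;  PNT prediction ≈ 17.6964.

π(104) = 27 and π(3198) = 452, so π(3198)/π(104) ≈ 16.7407. The PNT-predicted ratio is (3198/ln(3198)) / (104/ln(104)) ≈ 17.6964. The two agree to within a few percent, as expected.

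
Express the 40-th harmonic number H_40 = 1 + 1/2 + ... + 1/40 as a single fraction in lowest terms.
H_40 = 2078178381193813/485721041551200

Direct summation: H_40 = 1 + 1/2 + ... + 1/40. The least common denominator is lcm(1, ..., 40) = 5342931457063200; over this denominator the numerator is 5342931457063200 + 2671465728531600 + 1780977152354400 + 1335732864265800 + 1068586291412640 + 890488576177200 + 763275922437600 + 667866432132900 + 593659050784800 + 534293145706320 + 485721041551200 + 445244288088600 + 410994727466400 + 381637961218800 + 356195430470880 + 333933216066450 + 314290085709600 + 296829525392400 + 281206918792800 + 267146572853160 + 254425307479200 + 242860520775600 + 232301367698400 + 222622144044300 + 213717258282528 + 205497363733200 + 197886350261600 + 190818980609400 + 184239015760800 + 178097715235440 + 172352627647200 + 166966608033225 + 161907013850400 + 157145042854800 + 152655184487520 + 148414762696200 + 144403552893600 + 140603459396400 + 136998242488800 + 133573286426580 = 22859962193131943, so H_40 = 22859962193131943/5342931457063200; reducing by gcd(22859962193131943, 5342931457063200) = 11 gives 2078178381193813/485721041551200 ≈ 4.27854. (The PNT-adjacent estimate ln(40) + γ ≈ 4.26610 matches within O(1/n).)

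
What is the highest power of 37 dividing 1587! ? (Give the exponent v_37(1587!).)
v_37(1587!) = 43

Legendre's formula: v_p(n!) = Σ_{k ≥ 1} ⌊n / p^k⌋. For p = 37, n = 1587, the terms are:
  ⌊1587/37^1⌋ = ⌊1587/37⌋ = 42
  ⌊1587/37^2⌋ = ⌊1587/1369⌋ = 1
(the next term ⌊1587/37^3⌋ = 0, terminating the sum). Summing: v_37(1587!) = 42 + 1 = 43.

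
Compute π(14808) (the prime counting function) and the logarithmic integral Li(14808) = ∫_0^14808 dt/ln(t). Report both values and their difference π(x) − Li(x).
π(14808) = 1734;  Li(14808) ≈ 1756.64;  π(x) − Li(x) ≈ -22.64.

Direct count of primes ≤ 14808 gives π(14808) = 1734. Numerical evaluation of the logarithmic integral gives Li(14808) ≈ 1756.64. The difference π(x) − Li(x) ≈ -22.64 is typically negative for small/moderate x (Li(x) overestimates), though Littlewood's theorem shows this sign changes infinitely often.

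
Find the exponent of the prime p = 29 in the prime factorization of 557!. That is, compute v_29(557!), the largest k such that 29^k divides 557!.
v_29(557!) = 19

Legendre's formula: v_p(n!) = Σ_{k ≥ 1} ⌊n / p^k⌋. For p = 29, n = 557, the terms are:
  ⌊557/29^1⌋ = ⌊557/29⌋ = 19
(the next term ⌊557/29^2⌋ = 0, terminating the sum). Summing: v_29(557!) = 19 = 19.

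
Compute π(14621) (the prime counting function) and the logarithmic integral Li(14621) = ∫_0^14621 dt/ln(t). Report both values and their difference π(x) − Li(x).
π(14621) = 1711;  Li(14621) ≈ 1737.16;  π(x) − Li(x) ≈ -26.16.

Direct count of primes ≤ 14621 gives π(14621) = 1711. Numerical evaluation of the logarithmic integral gives Li(14621) ≈ 1737.16. The difference π(x) − Li(x) ≈ -26.16 is typically negative for small/moderate x (Li(x) overestimates), though Littlewood's theorem shows this sign changes infinitely often.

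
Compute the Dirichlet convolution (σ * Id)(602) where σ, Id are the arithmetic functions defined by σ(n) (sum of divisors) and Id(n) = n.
(σ * Id)(602) = 6525

Divisors of 602: [1, 2, 7, 14, 43, 86, 301, 602]. For each d | 602:
  d = 1: σ(1) · Id(602/1) = 1 · 602 = 602
  d = 2: σ(2) · Id(602/2) = 3 · 301 = 903
  d = 7: σ(7) · Id(602/7) = 8 · 86 = 688
  d = 14: σ(14) · Id(602/14) = 24 · 43 = 1032
  d = 43: σ(43) · Id(602/43) = 44 · 14 = 616
  d = 86: σ(86) · Id(602/86) = 132 · 7 = 924
  d = 301: σ(301) · Id(602/301) = 352 · 2 = 704
  d = 602: σ(602) · Id(602/602) = 1056 · 1 = 1056
Summing: (σ * Id)(602) = 602 + 903 + 688 + 1032 + 616 + 924 + 704 + 1056 = 6525.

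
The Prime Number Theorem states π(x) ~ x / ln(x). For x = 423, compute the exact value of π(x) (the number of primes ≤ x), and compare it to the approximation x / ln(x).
π(423) = 82;  x/ln(x) ≈ 69.95;  relative error ≈ 14.70%.

Directly count primes up to 423: π(423) = 82. The PNT approximation gives 423/ln(423) ≈ 423/6.04737 ≈ 69.95. Relative error (π(x) − x/ln(x)) / π(x) ≈ 14.70%; the approximation is known to undercount slightly (Li(x) is a better estimate).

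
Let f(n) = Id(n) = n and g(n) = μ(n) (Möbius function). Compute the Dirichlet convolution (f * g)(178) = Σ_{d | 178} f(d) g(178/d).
(Id * μ)(178) = 88

Divisors of 178: [1, 2, 89, 178]. For each d | 178:
  d = 1: Id(1) · μ(178/1) = 1 · 1 = 1
  d = 2: Id(2) · μ(178/2) = 2 · -1 = -2
  d = 89: Id(89) · μ(178/89) = 89 · -1 = -89
  d = 178: Id(178) · μ(178/178) = 178 · 1 = 178
Summing: (Id * μ)(178) = 1 + -2 + -89 + 178 = 88.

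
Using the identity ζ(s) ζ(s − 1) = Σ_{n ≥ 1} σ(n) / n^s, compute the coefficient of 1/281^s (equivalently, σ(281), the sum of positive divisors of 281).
σ(281) = 282

In the product (Σ m^0/m^s)(Σ k / k^s) = Σ (Σ_{d | n} d) / n^s, the coefficient of 1/n^s is σ(n) = Σ_{d | n} d. For n = 281, divisors are [1, 281]; summing: σ(281) = 282.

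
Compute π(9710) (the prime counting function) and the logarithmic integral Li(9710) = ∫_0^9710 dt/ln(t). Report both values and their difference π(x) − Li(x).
π(9710) = 1197;  Li(9710) ≈ 1214.60;  π(x) − Li(x) ≈ -17.60.

Direct count of primes ≤ 9710 gives π(9710) = 1197. Numerical evaluation of the logarithmic integral gives Li(9710) ≈ 1214.60. The difference π(x) − Li(x) ≈ -17.60 is typically negative for small/moderate x (Li(x) overestimates), though Littlewood's theorem shows this sign changes infinitely often.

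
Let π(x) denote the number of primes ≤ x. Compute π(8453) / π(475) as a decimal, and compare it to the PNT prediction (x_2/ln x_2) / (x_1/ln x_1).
π(8453)/π(475) = 1057/91 ≈ 11.6154;  PNT prediction ≈ 12.1298.

π(475) = 91 and π(8453) = 1057, so π(8453)/π(475) ≈ 11.6154. The PNT-predicted ratio is (8453/ln(8453)) / (475/ln(475)) ≈ 12.1298. The two agree to within a few percent, as expected.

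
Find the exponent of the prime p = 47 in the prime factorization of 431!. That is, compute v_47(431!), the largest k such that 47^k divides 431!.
v_47(431!) = 9

Legendre's formula: v_p(n!) = Σ_{k ≥ 1} ⌊n / p^k⌋. For p = 47, n = 431, the terms are:
  ⌊431/47^1⌋ = ⌊431/47⌋ = 9
(the next term ⌊431/47^2⌋ = 0, terminating the sum). Summing: v_47(431!) = 9 = 9.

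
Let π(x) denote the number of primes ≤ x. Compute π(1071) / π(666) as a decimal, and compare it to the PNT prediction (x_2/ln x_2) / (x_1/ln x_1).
π(1071)/π(666) = 180/121 ≈ 1.4876;  PNT prediction ≈ 1.4986.

π(666) = 121 and π(1071) = 180, so π(1071)/π(666) ≈ 1.4876. The PNT-predicted ratio is (1071/ln(1071)) / (666/ln(666)) ≈ 1.4986. The two agree to within a few percent, as expected.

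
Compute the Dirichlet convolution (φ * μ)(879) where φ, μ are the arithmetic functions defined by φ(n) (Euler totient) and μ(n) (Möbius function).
(φ * μ)(879) = 291

Divisors of 879: [1, 3, 293, 879]. For each d | 879:
  d = 1: φ(1) · μ(879/1) = 1 · 1 = 1
  d = 3: φ(3) · μ(879/3) = 2 · -1 = -2
  d = 293: φ(293) · μ(879/293) = 292 · -1 = -292
  d = 879: φ(879) · μ(879/879) = 584 · 1 = 584
Summing: (φ * μ)(879) = 1 + -2 + -292 + 584 = 291.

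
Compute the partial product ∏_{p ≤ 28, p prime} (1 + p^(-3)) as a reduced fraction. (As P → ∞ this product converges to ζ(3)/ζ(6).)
∏ = 16117288424681472/13642976755448975

The primes p ≤ 28 are [2, 3, 5, 7, 11, 13, 17, 19, 23]. For each, (1 + 1/p^3) = (p^3 + 1)/p^3. Multiplying these fractions over p ∈ [2, 3, 5, 7, 11, 13, 17, 19, 23] gives 16117288424681472/13642976755448975. (In the limit P → ∞ this tends to ζ(3)/ζ(6).)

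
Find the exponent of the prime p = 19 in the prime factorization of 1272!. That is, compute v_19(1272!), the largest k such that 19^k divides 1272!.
v_19(1272!) = 69

Legendre's formula: v_p(n!) = Σ_{k ≥ 1} ⌊n / p^k⌋. For p = 19, n = 1272, the terms are:
  ⌊1272/19^1⌋ = ⌊1272/19⌋ = 66
  ⌊1272/19^2⌋ = ⌊1272/361⌋ = 3
(the next term ⌊1272/19^3⌋ = 0, terminating the sum). Summing: v_19(1272!) = 66 + 3 = 69.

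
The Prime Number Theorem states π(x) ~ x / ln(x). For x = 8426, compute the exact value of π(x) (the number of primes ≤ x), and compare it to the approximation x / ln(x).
π(8426) = 1053;  x/ln(x) ≈ 932.17;  relative error ≈ 11.47%.

Directly count primes up to 8426: π(8426) = 1053. The PNT approximation gives 8426/ln(8426) ≈ 8426/9.03908 ≈ 932.17. Relative error (π(x) − x/ln(x)) / π(x) ≈ 11.47%; the approximation is known to undercount slightly (Li(x) is a better estimate).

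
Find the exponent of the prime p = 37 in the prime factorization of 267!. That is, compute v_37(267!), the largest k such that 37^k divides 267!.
v_37(267!) = 7

Legendre's formula: v_p(n!) = Σ_{k ≥ 1} ⌊n / p^k⌋. For p = 37, n = 267, the terms are:
  ⌊267/37^1⌋ = ⌊267/37⌋ = 7
(the next term ⌊267/37^2⌋ = 0, terminating the sum). Summing: v_37(267!) = 7 = 7.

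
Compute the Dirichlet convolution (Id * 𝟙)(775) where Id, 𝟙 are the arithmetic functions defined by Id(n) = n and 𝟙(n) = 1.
(Id * 𝟙)(775) = 992

Divisors of 775: [1, 5, 25, 31, 155, 775]. For each d | 775:
  d = 1: Id(1) · 𝟙(775/1) = 1 · 1 = 1
  d = 5: Id(5) · 𝟙(775/5) = 5 · 1 = 5
  d = 25: Id(25) · 𝟙(775/25) = 25 · 1 = 25
  d = 31: Id(31) · 𝟙(775/31) = 31 · 1 = 31
  d = 155: Id(155) · 𝟙(775/155) = 155 · 1 = 155
  d = 775: Id(775) · 𝟙(775/775) = 775 · 1 = 775
Summing: (Id * 𝟙)(775) = 1 + 5 + 25 + 31 + 155 + 775 = 992.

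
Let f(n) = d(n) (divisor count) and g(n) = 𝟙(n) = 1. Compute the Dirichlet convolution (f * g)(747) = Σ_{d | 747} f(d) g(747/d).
(d * 𝟙)(747) = 18

Divisors of 747: [1, 3, 9, 83, 249, 747]. For each d | 747:
  d = 1: d(1) · 𝟙(747/1) = 1 · 1 = 1
  d = 3: d(3) · 𝟙(747/3) = 2 · 1 = 2
  d = 9: d(9) · 𝟙(747/9) = 3 · 1 = 3
  d = 83: d(83) · 𝟙(747/83) = 2 · 1 = 2
  d = 249: d(249) · 𝟙(747/249) = 4 · 1 = 4
  d = 747: d(747) · 𝟙(747/747) = 6 · 1 = 6
Summing: (d * 𝟙)(747) = 1 + 2 + 3 + 2 + 4 + 6 = 18.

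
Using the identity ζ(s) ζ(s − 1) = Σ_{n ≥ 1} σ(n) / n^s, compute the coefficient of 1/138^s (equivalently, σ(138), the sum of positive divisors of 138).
σ(138) = 288

In the product (Σ m^0/m^s)(Σ k / k^s) = Σ (Σ_{d | n} d) / n^s, the coefficient of 1/n^s is σ(n) = Σ_{d | n} d. For n = 138, divisors are [1, 2, 3, 6, 23, 46, 69, 138]; summing: σ(138) = 288.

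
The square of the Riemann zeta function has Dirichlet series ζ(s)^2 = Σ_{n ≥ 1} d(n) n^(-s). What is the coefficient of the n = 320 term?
d(320) = 14

ζ(s)^2 = (Σ 1/m^s)(Σ 1/k^s). The coefficient of 1/n^s in the product is the number of ordered pairs (m, k) with mk = n, which equals d(n). For n = 320, divisors are [1, 2, 4, 5, 8, 10, 16, 20, 32, 40, 64, 80, 160, 320], so d(320) = 14.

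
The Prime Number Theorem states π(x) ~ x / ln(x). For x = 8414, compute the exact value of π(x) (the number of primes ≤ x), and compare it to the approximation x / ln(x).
π(8414) = 1051;  x/ln(x) ≈ 930.99;  relative error ≈ 11.42%.

Directly count primes up to 8414: π(8414) = 1051. The PNT approximation gives 8414/ln(8414) ≈ 8414/9.03765 ≈ 930.99. Relative error (π(x) − x/ln(x)) / π(x) ≈ 11.42%; the approximation is known to undercount slightly (Li(x) is a better estimate).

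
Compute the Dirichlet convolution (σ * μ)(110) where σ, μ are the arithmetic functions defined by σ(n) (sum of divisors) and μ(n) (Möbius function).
(σ * μ)(110) = 110

Divisors of 110: [1, 2, 5, 10, 11, 22, 55, 110]. For each d | 110:
  d = 1: σ(1) · μ(110/1) = 1 · -1 = -1
  d = 2: σ(2) · μ(110/2) = 3 · 1 = 3
  d = 5: σ(5) · μ(110/5) = 6 · 1 = 6
  d = 10: σ(10) · μ(110/10) = 18 · -1 = -18
  d = 11: σ(11) · μ(110/11) = 12 · 1 = 12
  d = 22: σ(22) · μ(110/22) = 36 · -1 = -36
  d = 55: σ(55) · μ(110/55) = 72 · -1 = -72
  d = 110: σ(110) · μ(110/110) = 216 · 1 = 216
Summing: (σ * μ)(110) = -1 + 3 + 6 + -18 + 12 + -36 + -72 + 216 = 110.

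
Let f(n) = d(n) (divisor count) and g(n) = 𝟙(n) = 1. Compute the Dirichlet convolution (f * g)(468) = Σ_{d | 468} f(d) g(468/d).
(d * 𝟙)(468) = 108

Divisors of 468: [1, 2, 3, 4, 6, 9, 12, 13, 18, 26, 36, 39, 52, 78, 117, 156, 234, 468]. For each d | 468:
  d = 1: d(1) · 𝟙(468/1) = 1 · 1 = 1
  d = 2: d(2) · 𝟙(468/2) = 2 · 1 = 2
  d = 3: d(3) · 𝟙(468/3) = 2 · 1 = 2
  d = 4: d(4) · 𝟙(468/4) = 3 · 1 = 3
  d = 6: d(6) · 𝟙(468/6) = 4 · 1 = 4
  d = 9: d(9) · 𝟙(468/9) = 3 · 1 = 3
  d = 12: d(12) · 𝟙(468/12) = 6 · 1 = 6
  d = 13: d(13) · 𝟙(468/13) = 2 · 1 = 2
  d = 18: d(18) · 𝟙(468/18) = 6 · 1 = 6
  d = 26: d(26) · 𝟙(468/26) = 4 · 1 = 4
  d = 36: d(36) · 𝟙(468/36) = 9 · 1 = 9
  d = 39: d(39) · 𝟙(468/39) = 4 · 1 = 4
  d = 52: d(52) · 𝟙(468/52) = 6 · 1 = 6
  d = 78: d(78) · 𝟙(468/78) = 8 · 1 = 8
  d = 117: d(117) · 𝟙(468/117) = 6 · 1 = 6
  d = 156: d(156) · 𝟙(468/156) = 12 · 1 = 12
  d = 234: d(234) · 𝟙(468/234) = 12 · 1 = 12
  d = 468: d(468) · 𝟙(468/468) = 18 · 1 = 18
Summing: (d * 𝟙)(468) = 1 + 2 + 2 + 3 + 4 + 3 + 6 + 2 + 6 + 4 + 9 + 4 + 6 + 8 + 6 + 12 + 12 + 18 = 108.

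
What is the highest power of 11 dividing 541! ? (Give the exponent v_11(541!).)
v_11(541!) = 53

Legendre's formula: v_p(n!) = Σ_{k ≥ 1} ⌊n / p^k⌋. For p = 11, n = 541, the terms are:
  ⌊541/11^1⌋ = ⌊541/11⌋ = 49
  ⌊541/11^2⌋ = ⌊541/121⌋ = 4
(the next term ⌊541/11^3⌋ = 0, terminating the sum). Summing: v_11(541!) = 49 + 4 = 53.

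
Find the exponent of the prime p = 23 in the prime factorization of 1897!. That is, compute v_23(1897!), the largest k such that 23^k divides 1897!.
v_23(1897!) = 85

Legendre's formula: v_p(n!) = Σ_{k ≥ 1} ⌊n / p^k⌋. For p = 23, n = 1897, the terms are:
  ⌊1897/23^1⌋ = ⌊1897/23⌋ = 82
  ⌊1897/23^2⌋ = ⌊1897/529⌋ = 3
(the next term ⌊1897/23^3⌋ = 0, terminating the sum). Summing: v_23(1897!) = 82 + 3 = 85.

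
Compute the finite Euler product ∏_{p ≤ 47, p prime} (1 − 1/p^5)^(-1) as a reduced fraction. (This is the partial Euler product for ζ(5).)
∏ = 505807800965451248053830657783332590848273750176189703324931155978491/487794643941809531294334436783738741459341109492573787399981389578240

The primes p ≤ 47 are [2, 3, 5, 7, 11, 13, 17, 19, 23, 29, 31, 37, 41, 43, 47]. For each prime, (1 − 1/p^5)^(-1) = p^5 / (p^5 − 1). The product is (1 − 1/2^5)^(-1), (1 − 1/3^5)^(-1), (1 − 1/5^5)^(-1), (1 − 1/7^5)^(-1), (1 − 1/11^5)^(-1), (1 − 1/13^5)^(-1), (1 − 1/17^5)^(-1), (1 − 1/19^5)^(-1), (1 − 1/23^5)^(-1), (1 − 1/29^5)^(-1), (1 − 1/31^5)^(-1), (1 − 1/37^5)^(-1), (1 − 1/41^5)^(-1), (1 − 1/43^5)^(-1), (1 − 1/47^5)^(-1) = ∏ p^5 / (p^5 − 1) = 505807800965451248053830657783332590848273750176189703324931155978491/487794643941809531294334436783738741459341109492573787399981389578240.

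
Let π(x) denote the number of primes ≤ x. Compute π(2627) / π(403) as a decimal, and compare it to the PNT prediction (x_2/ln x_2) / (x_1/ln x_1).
π(2627)/π(403) = 381/79 ≈ 4.8228;  PNT prediction ≈ 4.9666.

π(403) = 79 and π(2627) = 381, so π(2627)/π(403) ≈ 4.8228. The PNT-predicted ratio is (2627/ln(2627)) / (403/ln(403)) ≈ 4.9666. The two agree to within a few percent, as expected.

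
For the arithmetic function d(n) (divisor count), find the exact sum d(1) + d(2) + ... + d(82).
Σ_{n ≤ 82} d(n) = 377

Compute d(n) for each 1 ≤ n ≤ 82: d(1) = 1, d(2) = 2, d(3) = 2, d(4) = 3, d(5) = 2, d(6) = 4, d(7) = 2, d(8) = 4, d(9) = 3, d(10) = 4, d(11) = 2, d(12) = 6, d(13) = 2, d(14) = 4, d(15) = 4, d(16) = 5, d(17) = 2, d(18) = 6, d(19) = 2, d(20) = 6, d(21) = 4, d(22) = 4, d(23) = 2, d(24) = 8, d(25) = 3, d(26) = 4, d(27) = 4, d(28) = 6, d(29) = 2, d(30) = 8, d(31) = 2, d(32) = 6, d(33) = 4, d(34) = 4, d(35) = 4, d(36) = 9, d(37) = 2, d(38) = 4, d(39) = 4, d(40) = 8, d(41) = 2, d(42) = 8, d(43) = 2, d(44) = 6, d(45) = 6, d(46) = 4, d(47) = 2, d(48) = 10, d(49) = 3, d(50) = 6, d(51) = 4, d(52) = 6, d(53) = 2, d(54) = 8, d(55) = 4, d(56) = 8, d(57) = 4, d(58) = 4, d(59) = 2, d(60) = 12, d(61) = 2, d(62) = 4, d(63) = 6, d(64) = 7, d(65) = 4, d(66) = 8, d(67) = 2, d(68) = 6, d(69) = 4, d(70) = 8, d(71) = 2, d(72) = 12, d(73) = 2, d(74) = 4, d(75) = 6, d(76) = 6, d(77) = 4, d(78) = 8, d(79) = 2, d(80) = 10, d(81) = 5, d(82) = 4. Summing all 82 values: 377. (Dirichlet's divisor formula: Σ_{n ≤ x} d(n) = x ln(x) + (2γ − 1) x + O(√x). For x = 82, the asymptotic estimate is ≈ 374.01.)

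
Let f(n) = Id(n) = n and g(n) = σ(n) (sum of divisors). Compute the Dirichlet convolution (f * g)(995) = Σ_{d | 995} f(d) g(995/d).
(Id * σ)(995) = 4389

Divisors of 995: [1, 5, 199, 995]. For each d | 995:
  d = 1: Id(1) · σ(995/1) = 1 · 1200 = 1200
  d = 5: Id(5) · σ(995/5) = 5 · 200 = 1000
  d = 199: Id(199) · σ(995/199) = 199 · 6 = 1194
  d = 995: Id(995) · σ(995/995) = 995 · 1 = 995
Summing: (Id * σ)(995) = 1200 + 1000 + 1194 + 995 = 4389.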